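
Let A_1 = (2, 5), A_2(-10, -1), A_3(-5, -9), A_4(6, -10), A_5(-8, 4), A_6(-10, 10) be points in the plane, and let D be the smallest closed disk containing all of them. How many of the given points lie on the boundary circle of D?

A smallest enclosing disk is always determined by at most three of the input points on its boundary.
The farthest pair is A_4–A_6 with squared distance 656. The circle on this segment as diameter has centre (-2, 0) and r² = 656/4 = 164.
Check A_1: distance² to centre = 41 ≤ 164, so it lies inside.
All remaining points lie in this disk, and no smaller disk contains both endpoints, so this is the minimum enclosing circle.
The points at distance exactly r from the centre are A_4, A_6 — 2 points.

2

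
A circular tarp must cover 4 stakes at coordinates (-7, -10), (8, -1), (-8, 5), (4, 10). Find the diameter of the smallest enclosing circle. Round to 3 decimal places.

By Welzl's lemma the MEC is supported by two points (diametrically opposite) or three points (on a circumcircle).
The farthest pair is (-7, -10)–(4, 10) with squared distance 521. The circle on this segment as diameter has centre (-1.5, 0) and r² = 521/4 = 130.25.
Check (8, -1): distance² to centre = 91.25 ≤ 130.25, so it lies inside.
All remaining points lie in this disk, and no smaller disk contains both endpoints, so this is the minimum enclosing circle.
Diameter = 2r = 2√(130.25) ≈ 22.825.

22.825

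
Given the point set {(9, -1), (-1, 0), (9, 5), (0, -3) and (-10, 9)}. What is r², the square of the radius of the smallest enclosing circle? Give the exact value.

115.25

By Welzl's lemma the MEC is supported by two points (diametrically opposite) or three points (on a circumcircle).
The farthest pair is (9, -1)–(-10, 9) with squared distance 461. The circle on this segment as diameter has centre (-0.5, 4) and r² = 461/4 = 115.25.
Check (-1, 0): distance² to centre = 16.25 ≤ 115.25, so it lies inside.
All remaining points lie in this disk, and no smaller disk contains both endpoints, so this is the minimum enclosing circle.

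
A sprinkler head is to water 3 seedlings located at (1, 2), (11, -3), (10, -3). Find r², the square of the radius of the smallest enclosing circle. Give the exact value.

Call the three points A, B, C in the order given.
Side lengths²: AB² = 125, AC² = 106, BC² = 1.
Since AB² = 125 ≥ 106 + 1 = 107, the angle opposite AB is not acute, so the smallest enclosing circle has AB as diameter.
Centre = midpoint of AB = (6, -0.5), r² = 125/4 = 31.25.

31.25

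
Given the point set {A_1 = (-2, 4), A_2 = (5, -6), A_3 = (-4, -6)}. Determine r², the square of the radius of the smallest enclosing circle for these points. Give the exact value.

38.74

Side lengths²: A_1A_2² = 149, A_1A_3² = 104, A_2A_3² = 81.
Since A_1A_2² = 149 < 104 + 81 = 185, the triangle is acute, so the smallest enclosing circle is the circumcircle.
Circumcentre = (0.5, -1.7), r² = 38.74.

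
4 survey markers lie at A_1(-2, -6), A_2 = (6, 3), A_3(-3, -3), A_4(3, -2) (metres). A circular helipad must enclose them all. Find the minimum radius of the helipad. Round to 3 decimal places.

6.021

By Welzl's lemma the MEC is supported by two points (diametrically opposite) or three points (on a circumcircle).
The farthest pair is A_1–A_2 with squared distance 145. The circle on this segment as diameter has centre (2, -1.5) and r² = 145/4 = 36.25.
Check A_3: distance² to centre = 27.25 ≤ 36.25, so it lies inside.
All remaining points lie in this disk, and no smaller disk contains both endpoints, so this is the minimum enclosing circle.
r = √(36.25) ≈ 6.021.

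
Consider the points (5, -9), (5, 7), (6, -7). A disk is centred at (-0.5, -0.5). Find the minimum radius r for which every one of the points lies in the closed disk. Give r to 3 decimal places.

10.124

The required radius is the distance from (-0.5, -0.5) to the farthest point.
Squared distances: 102.5, 86.5, 84.5.
Maximum is 102.5, attained at (5, -9).
r = √(102.5) ≈ 10.124.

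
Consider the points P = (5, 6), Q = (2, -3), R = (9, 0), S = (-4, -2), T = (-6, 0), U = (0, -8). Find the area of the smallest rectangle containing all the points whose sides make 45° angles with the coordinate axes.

142.5

In coordinates u = x + y, v = x − y the rectangle is axis-aligned; the map (x,y)→(u,v) scales areas by 2.
u-values: 11, -1, 9, -6, -6, -8; range = 11 − (-8) = 19.
v-values: -1, 5, 9, -2, -6, 8; range = 9 − (-6) = 15.
Area = (19 × 15) / 2 = 142.5.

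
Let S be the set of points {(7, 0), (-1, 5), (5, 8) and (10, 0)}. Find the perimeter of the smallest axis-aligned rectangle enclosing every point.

Width = max x − min x = 10 − (-1) = 11.
Height = max y − min y = 8 − 0 = 8.
Perimeter = 2(11 + 8) = 38.

38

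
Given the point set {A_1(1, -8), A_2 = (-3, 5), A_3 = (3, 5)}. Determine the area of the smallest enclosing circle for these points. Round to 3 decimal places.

Side lengths²: A_1A_2² = 185, A_1A_3² = 173, A_2A_3² = 36.
Since A_1A_2² = 185 < 173 + 36 = 209, the triangle is acute, so the smallest enclosing circle is the circumcircle.
Circumcentre = (0, -31/26), r² = 32005/676.
Area = π·r² = π·32005/676 ≈ 148.738.

148.738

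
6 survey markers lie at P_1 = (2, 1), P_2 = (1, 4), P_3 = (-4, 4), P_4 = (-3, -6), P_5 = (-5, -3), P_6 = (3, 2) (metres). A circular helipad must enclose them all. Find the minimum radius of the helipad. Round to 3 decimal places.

By Welzl's lemma the MEC is supported by two points (diametrically opposite) or three points (on a circumcircle).
The minimum enclosing circle is determined by three boundary points: P_2, P_3, P_4.
Their circumcentre is (-1.5, -0.8) with r² = 29.29.
The farthest remaining point P_6 is at distance² 28.09 ≤ 29.29.
r = √(29.29) ≈ 5.412.

5.412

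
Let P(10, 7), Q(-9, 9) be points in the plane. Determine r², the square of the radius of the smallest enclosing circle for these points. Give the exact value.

The smallest circle enclosing two points has them as diameter endpoints.
Centre = midpoint = (0.5, 8); r² = |PQ|²/4 = 365/4 = 91.25.

91.25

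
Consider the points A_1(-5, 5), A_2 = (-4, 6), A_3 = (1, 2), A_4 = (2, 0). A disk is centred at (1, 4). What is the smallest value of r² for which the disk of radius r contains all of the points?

The required radius is the distance from (1, 4) to the farthest point.
Squared distances: 37, 29, 4, 17.
Maximum is 37, attained at A_1.

37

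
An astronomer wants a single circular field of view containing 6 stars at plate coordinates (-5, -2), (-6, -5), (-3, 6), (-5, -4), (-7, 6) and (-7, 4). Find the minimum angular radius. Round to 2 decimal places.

5.72

The minimum enclosing circle is determined by three boundary points: (-6, -5), (-3, 6), (-7, 6).
Their circumcentre is (-5, 7/11) with r² = 3965/121.
The farthest remaining point (-5, -4) is at distance² 2601/121 ≤ 3965/121.
r = √(3965/121) ≈ 5.72.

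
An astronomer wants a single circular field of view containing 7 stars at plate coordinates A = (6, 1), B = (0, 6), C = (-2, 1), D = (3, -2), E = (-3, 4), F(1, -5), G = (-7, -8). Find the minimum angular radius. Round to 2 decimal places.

8.12

The minimum enclosing circle of a finite set is fixed by two of the points (as a diameter) or three (as a circumcircle).
The minimum enclosing circle is determined by three boundary points: A, B, G.
Their circumcentre is (-53/34, -67/34) with r² = 38125/578.
The farthest remaining point E is at distance² 21805/578 ≤ 38125/578.
r = √(38125/578) ≈ 8.12.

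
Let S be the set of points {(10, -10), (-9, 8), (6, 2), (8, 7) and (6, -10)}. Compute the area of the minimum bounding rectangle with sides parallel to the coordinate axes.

342

x ranges over [-9, 10], width 19.
y ranges over [-10, 8], height 18.
Area = 19 × 18 = 342.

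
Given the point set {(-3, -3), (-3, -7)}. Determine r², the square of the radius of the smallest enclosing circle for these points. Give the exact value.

The smallest circle enclosing two points has them as diameter endpoints.
Centre = midpoint = (-3, -5); r² = |(-3, -3)−(-3, -7)|²/4 = 16/4 = 4.

4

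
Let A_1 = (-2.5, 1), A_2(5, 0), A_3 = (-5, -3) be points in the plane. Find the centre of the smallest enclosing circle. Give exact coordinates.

Side lengths²: A_1A_2² = 57.25, A_1A_3² = 22.25, A_2A_3² = 109.
Since A_2A_3² = 109 ≥ 57.25 + 22.25 = 79.5, the angle opposite A_2A_3 is not acute, so the smallest enclosing circle has A_2A_3 as diameter.
Centre = midpoint of A_2A_3 = (0, -1.5), r² = 109/4 = 27.25.
Centre = (0, -1.5).

(0, -1.5)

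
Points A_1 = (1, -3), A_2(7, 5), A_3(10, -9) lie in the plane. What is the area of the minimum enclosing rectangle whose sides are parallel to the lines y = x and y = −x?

In coordinates u = x + y, v = x − y the rectangle is axis-aligned; the map (x,y)→(u,v) scales areas by 2.
u-values: -2, 12, 1; range = 12 − (-2) = 14.
v-values: 4, 2, 19; range = 19 − 2 = 17.
Area = (14 × 17) / 2 = 119.

119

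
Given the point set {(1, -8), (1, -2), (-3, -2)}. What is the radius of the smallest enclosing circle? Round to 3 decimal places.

3.606

Call the three points A, B, C in the order given.
Side lengths²: AB² = 36, AC² = 52, BC² = 16.
Since AC² = 52 ≥ 36 + 16 = 52, the angle opposite AC is not acute, so the smallest enclosing circle has AC as diameter.
Centre = midpoint of AC = (-1, -5), r² = 52/4 = 13.
r = √13 ≈ 3.606.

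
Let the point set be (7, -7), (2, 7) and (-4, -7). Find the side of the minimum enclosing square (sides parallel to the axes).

14

The bounding box has width 11 and height 14.
An axis-aligned square enclosing the set must have side ≥ max(width, height).
So the minimum side is max(11, 14) = 14.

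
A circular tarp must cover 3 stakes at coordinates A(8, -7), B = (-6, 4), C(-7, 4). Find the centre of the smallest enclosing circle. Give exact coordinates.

(0.5, -1.5)

Side lengths²: AB² = 317, AC² = 346, BC² = 1.
Since AC² = 346 ≥ 317 + 1 = 318, the angle opposite AC is not acute, so the smallest enclosing circle has AC as diameter.
Centre = midpoint of AC = (0.5, -1.5), r² = 346/4 = 86.5.
Centre = (0.5, -1.5).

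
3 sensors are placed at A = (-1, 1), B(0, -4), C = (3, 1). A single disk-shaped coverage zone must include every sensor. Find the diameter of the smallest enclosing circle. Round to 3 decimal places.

Side lengths²: AB² = 26, AC² = 16, BC² = 34.
Since BC² = 34 < 26 + 16 = 42, the triangle is acute, so the smallest enclosing circle is the circumcircle.
Circumcentre = (1, -1.2), r² = 8.84.
Diameter = 2r = 2√(8.84) ≈ 5.946.

5.946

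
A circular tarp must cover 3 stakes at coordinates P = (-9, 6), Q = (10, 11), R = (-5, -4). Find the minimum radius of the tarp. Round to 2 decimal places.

10.69

Side lengths²: PQ² = 386, PR² = 116, QR² = 450.
Since QR² = 450 < 386 + 116 = 502, the triangle is acute, so the smallest enclosing circle is the circumcircle.
Circumcentre = (11/7, 31/7), r² = 5597/49.
r = √(5597/49) ≈ 10.69.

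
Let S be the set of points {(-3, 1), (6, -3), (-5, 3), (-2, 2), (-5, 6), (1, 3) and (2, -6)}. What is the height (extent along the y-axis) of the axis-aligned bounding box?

max y = 6, min y = -6, so height = 12.

12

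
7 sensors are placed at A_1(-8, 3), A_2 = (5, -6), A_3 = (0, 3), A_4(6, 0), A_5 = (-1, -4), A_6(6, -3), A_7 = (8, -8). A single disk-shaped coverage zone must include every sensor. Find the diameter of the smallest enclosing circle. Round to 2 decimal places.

The farthest pair is A_1–A_7 with squared distance 377. The circle on this segment as diameter has centre (0, -2.5) and r² = 377/4 = 94.25.
Check A_2: distance² to centre = 37.25 ≤ 94.25, so it lies inside.
All remaining points lie in this disk, and no smaller disk contains both endpoints, so this is the minimum enclosing circle.
Diameter = 2r = 2√(94.25) ≈ 19.42.

19.42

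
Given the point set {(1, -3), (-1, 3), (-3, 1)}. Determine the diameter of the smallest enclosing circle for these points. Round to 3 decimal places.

6.325

Call the three points A, B, C in the order given.
Side lengths²: AB² = 40, AC² = 32, BC² = 8.
Since AB² = 40 ≥ 32 + 8 = 40, the angle opposite AB is not acute, so the smallest enclosing circle has AB as diameter.
Centre = midpoint of AB = (0, 0), r² = 40/4 = 10.
Diameter = 2r = 2√10 ≈ 6.325.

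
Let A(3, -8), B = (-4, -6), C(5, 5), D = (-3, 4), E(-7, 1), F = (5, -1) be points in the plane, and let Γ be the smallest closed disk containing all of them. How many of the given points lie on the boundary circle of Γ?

3

By Welzl's lemma the MEC is supported by two points (diametrically opposite) or three points (on a circumcircle).
The minimum enclosing circle is determined by three boundary points: A, C, E.
Their circumcentre is (23/74, -69/74) with r² = 156565/2738.
The farthest remaining point B is at distance² 121193/2738 ≤ 156565/2738.
The points at distance exactly r from the centre are A, C, E — 3 points.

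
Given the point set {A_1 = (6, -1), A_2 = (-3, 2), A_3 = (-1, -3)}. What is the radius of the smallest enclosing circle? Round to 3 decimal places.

Side lengths²: A_1A_2² = 90, A_1A_3² = 53, A_2A_3² = 29.
Since A_1A_2² = 90 ≥ 53 + 29 = 82, the angle opposite A_1A_2 is not acute, so the smallest enclosing circle has A_1A_2 as diameter.
Centre = midpoint of A_1A_2 = (1.5, 0.5), r² = 90/4 = 22.5.
r = √(22.5) ≈ 4.743.

4.743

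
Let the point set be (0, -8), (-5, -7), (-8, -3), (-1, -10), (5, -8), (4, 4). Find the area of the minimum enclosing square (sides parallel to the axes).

The bounding box has width 13 and height 14.
An axis-aligned square enclosing the set must have side ≥ max(width, height).
So the minimum side is max(13, 14) = 14.
Area = 14² = 196.

196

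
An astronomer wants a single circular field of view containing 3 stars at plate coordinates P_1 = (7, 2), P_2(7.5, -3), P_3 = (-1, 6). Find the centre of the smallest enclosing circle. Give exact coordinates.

Side lengths²: P_1P_2² = 25.25, P_1P_3² = 80, P_2P_3² = 153.25.
Since P_2P_3² = 153.25 ≥ 80 + 25.25 = 105.25, the angle opposite P_2P_3 is not acute, so the smallest enclosing circle has P_2P_3 as diameter.
Centre = midpoint of P_2P_3 = (3.25, 1.5), r² = 153.25/4 = 38.3125.
Centre = (3.25, 1.5).

(3.25, 1.5)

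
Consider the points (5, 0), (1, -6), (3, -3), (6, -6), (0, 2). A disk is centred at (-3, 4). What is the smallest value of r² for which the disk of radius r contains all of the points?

181

The required radius is the distance from (-3, 4) to the farthest point.
Squared distances: 80, 116, 85, 181, 13.
Maximum is 181, attained at (6, -6).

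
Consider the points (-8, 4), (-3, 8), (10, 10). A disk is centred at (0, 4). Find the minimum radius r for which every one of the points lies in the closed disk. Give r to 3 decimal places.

The required radius is the distance from (0, 4) to the farthest point.
Squared distances: 64, 25, 136.
Maximum is 136, attained at (10, 10).
r = √136 ≈ 11.662.

11.662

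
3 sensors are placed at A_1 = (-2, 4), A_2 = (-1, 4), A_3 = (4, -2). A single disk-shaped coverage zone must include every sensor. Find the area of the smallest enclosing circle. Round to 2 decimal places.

56.55

Side lengths²: A_1A_2² = 1, A_1A_3² = 72, A_2A_3² = 61.
Since A_1A_3² = 72 ≥ 61 + 1 = 62, the angle opposite A_1A_3 is not acute, so the smallest enclosing circle has A_1A_3 as diameter.
Centre = midpoint of A_1A_3 = (1, 1), r² = 72/4 = 18.
Area = π·r² = π·18 ≈ 56.55.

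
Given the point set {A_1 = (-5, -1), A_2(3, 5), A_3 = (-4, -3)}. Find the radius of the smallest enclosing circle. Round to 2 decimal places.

Side lengths²: A_1A_2² = 100, A_1A_3² = 5, A_2A_3² = 113.
Since A_2A_3² = 113 ≥ 100 + 5 = 105, the angle opposite A_2A_3 is not acute, so the smallest enclosing circle has A_2A_3 as diameter.
Centre = midpoint of A_2A_3 = (-0.5, 1), r² = 113/4 = 28.25.
r = √(28.25) ≈ 5.32.

5.32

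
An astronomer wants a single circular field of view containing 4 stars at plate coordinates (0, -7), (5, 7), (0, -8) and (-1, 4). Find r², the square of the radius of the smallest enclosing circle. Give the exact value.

A smallest enclosing disk is always determined by at most three of the input points on its boundary.
The farthest pair is (5, 7)–(0, -8) with squared distance 250. The circle on this segment as diameter has centre (2.5, -0.5) and r² = 250/4 = 62.5.
Check (0, -7): distance² to centre = 48.5 ≤ 62.5, so it lies inside.
All remaining points lie in this disk, and no smaller disk contains both endpoints, so this is the minimum enclosing circle.

62.5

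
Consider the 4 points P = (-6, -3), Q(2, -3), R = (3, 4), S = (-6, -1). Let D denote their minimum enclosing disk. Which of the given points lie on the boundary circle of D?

P, R

A smallest enclosing disk is always determined by at most three of the input points on its boundary.
The farthest pair is P–R with squared distance 130. The circle on this segment as diameter has centre (-1.5, 0.5) and r² = 130/4 = 32.5.
Check Q: distance² to centre = 24.5 ≤ 32.5, so it lies inside.
All remaining points lie in this disk, and no smaller disk contains both endpoints, so this is the minimum enclosing circle.
The points at distance exactly r from the centre are P, R — 2 points.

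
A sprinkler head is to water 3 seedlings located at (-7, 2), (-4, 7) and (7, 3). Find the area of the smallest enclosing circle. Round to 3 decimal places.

Call the three points A, B, C in the order given.
Side lengths²: AB² = 34, AC² = 197, BC² = 137.
Since AC² = 197 ≥ 137 + 34 = 171, the angle opposite AC is not acute, so the smallest enclosing circle has AC as diameter.
Centre = midpoint of AC = (0, 2.5), r² = 197/4 = 49.25.
Area = π·r² = π·49.25 ≈ 154.723.

154.723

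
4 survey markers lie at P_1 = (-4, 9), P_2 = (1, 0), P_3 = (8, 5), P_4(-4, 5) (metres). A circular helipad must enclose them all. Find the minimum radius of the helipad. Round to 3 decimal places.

A smallest enclosing disk is always determined by at most three of the input points on its boundary.
The minimum enclosing circle is determined by three boundary points: P_1, P_2, P_3.
Their circumcentre is (39/22, 139/22) with r² = 9805/242.
The farthest remaining point P_4 is at distance² 8485/242 ≤ 9805/242.
r = √(9805/242) ≈ 6.365.

6.365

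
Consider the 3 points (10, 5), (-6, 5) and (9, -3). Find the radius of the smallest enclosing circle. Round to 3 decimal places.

8.566

Call the three points A, B, C in the order given.
Side lengths²: AB² = 256, AC² = 65, BC² = 289.
Since BC² = 289 < 256 + 65 = 321, the triangle is acute, so the smallest enclosing circle is the circumcircle.
Circumcentre = (2, 1.9375), r² = 73.37890625.
r = √(73.37890625) ≈ 8.566.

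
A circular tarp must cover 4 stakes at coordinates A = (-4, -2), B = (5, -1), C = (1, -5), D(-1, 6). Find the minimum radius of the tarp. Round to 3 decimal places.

A smallest enclosing disk is always determined by at most three of the input points on its boundary.
The farthest pair is C–D with squared distance 125. The circle on this segment as diameter has centre (0, 0.5) and r² = 125/4 = 31.25.
Check A: distance² to centre = 22.25 ≤ 31.25, so it lies inside.
All remaining points lie in this disk, and no smaller disk contains both endpoints, so this is the minimum enclosing circle.
r = √(31.25) ≈ 5.590.

5.590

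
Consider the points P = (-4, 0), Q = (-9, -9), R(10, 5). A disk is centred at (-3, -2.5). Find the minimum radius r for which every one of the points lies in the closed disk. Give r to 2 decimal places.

The required radius is the distance from (-3, -2.5) to the farthest point.
Squared distances: 7.25, 78.25, 225.25.
Maximum is 225.25, attained at R.
r = √(225.25) ≈ 15.01.

15.01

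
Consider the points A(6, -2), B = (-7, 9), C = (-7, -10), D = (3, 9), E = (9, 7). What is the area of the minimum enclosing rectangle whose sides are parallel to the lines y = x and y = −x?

In coordinates u = x + y, v = x − y the rectangle is axis-aligned; the map (x,y)→(u,v) scales areas by 2.
u-values: 4, 2, -17, 12, 16; range = 16 − (-17) = 33.
v-values: 8, -16, 3, -6, 2; range = 8 − (-16) = 24.
Area = (33 × 24) / 2 = 396.

396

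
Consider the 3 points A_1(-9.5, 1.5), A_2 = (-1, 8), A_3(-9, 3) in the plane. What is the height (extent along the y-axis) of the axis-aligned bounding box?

max y = 8, min y = 1.5, so height = 6.5.

6.5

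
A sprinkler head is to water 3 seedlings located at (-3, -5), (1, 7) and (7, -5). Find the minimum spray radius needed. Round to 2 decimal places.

7.07

Call the three points A, B, C in the order given.
Side lengths²: AB² = 160, AC² = 100, BC² = 180.
Since BC² = 180 < 160 + 100 = 260, the triangle is acute, so the smallest enclosing circle is the circumcircle.
Circumcentre = (2, 0), r² = 50.
r = √50 ≈ 7.07.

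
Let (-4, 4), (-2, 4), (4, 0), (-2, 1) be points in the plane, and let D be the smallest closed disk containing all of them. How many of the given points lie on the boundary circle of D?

2

A smallest enclosing disk is always determined by at most three of the input points on its boundary.
The farthest pair is (-4, 4)–(4, 0) with squared distance 80. The circle on this segment as diameter has centre (0, 2) and r² = 80/4 = 20.
Check (-2, 4): distance² to centre = 8 ≤ 20, so it lies inside.
All remaining points lie in this disk, and no smaller disk contains both endpoints, so this is the minimum enclosing circle.
The points at distance exactly r from the centre are (-4, 4), (4, 0) — 2 points.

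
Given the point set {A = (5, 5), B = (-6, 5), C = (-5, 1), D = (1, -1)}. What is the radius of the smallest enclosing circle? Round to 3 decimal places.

5.551

By Welzl's lemma the MEC is supported by two points (diametrically opposite) or three points (on a circumcircle).
The minimum enclosing circle is determined by three boundary points: A, B, C.
Their circumcentre is (-0.5, 4.25) with r² = 30.8125.
The farthest remaining point D is at distance² 29.8125 ≤ 30.8125.
r = √(30.8125) ≈ 5.551.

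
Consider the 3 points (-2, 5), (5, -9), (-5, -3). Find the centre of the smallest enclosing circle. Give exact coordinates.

Call the three points A, B, C in the order given.
Side lengths²: AB² = 245, AC² = 73, BC² = 136.
Since AB² = 245 ≥ 136 + 73 = 209, the angle opposite AB is not acute, so the smallest enclosing circle has AB as diameter.
Centre = midpoint of AB = (1.5, -2), r² = 245/4 = 61.25.
Centre = (1.5, -2).

(1.5, -2)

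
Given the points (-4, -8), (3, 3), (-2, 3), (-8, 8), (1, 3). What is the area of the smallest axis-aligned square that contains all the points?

The bounding box has width 11 and height 16.
An axis-aligned square enclosing the set must have side ≥ max(width, height).
So the minimum side is max(11, 16) = 16.
Area = 16² = 256.

256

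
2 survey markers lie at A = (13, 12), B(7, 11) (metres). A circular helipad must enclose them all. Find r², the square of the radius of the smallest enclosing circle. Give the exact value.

The smallest circle enclosing two points has them as diameter endpoints.
Centre = midpoint = (10, 11.5); r² = |AB|²/4 = 37/4 = 9.25.

9.25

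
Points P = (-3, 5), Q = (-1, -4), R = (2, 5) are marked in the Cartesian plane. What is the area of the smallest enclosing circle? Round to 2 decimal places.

74.18

Side lengths²: PQ² = 85, PR² = 25, QR² = 90.
Since QR² = 90 < 85 + 25 = 110, the triangle is acute, so the smallest enclosing circle is the circumcircle.
Circumcentre = (-0.5, 5/6), r² = 425/18.
Area = π·r² = π·425/18 ≈ 74.18.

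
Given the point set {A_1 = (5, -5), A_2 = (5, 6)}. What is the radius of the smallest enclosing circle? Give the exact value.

5.5

The smallest circle enclosing two points has them as diameter endpoints.
Centre = midpoint = (5, 0.5); r² = |A_1A_2|²/4 = 121/4 = 30.25.
r = √(30.25) = 5.5.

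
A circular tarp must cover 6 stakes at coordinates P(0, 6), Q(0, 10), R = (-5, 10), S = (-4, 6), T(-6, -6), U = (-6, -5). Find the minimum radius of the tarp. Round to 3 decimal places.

By Welzl's lemma the MEC is supported by two points (diametrically opposite) or three points (on a circumcircle).
The farthest pair is Q–T with squared distance 292. The circle on this segment as diameter has centre (-3, 2) and r² = 292/4 = 73.
Check P: distance² to centre = 25 ≤ 73, so it lies inside.
All remaining points lie in this disk, and no smaller disk contains both endpoints, so this is the minimum enclosing circle.
r = √73 ≈ 8.544.

8.544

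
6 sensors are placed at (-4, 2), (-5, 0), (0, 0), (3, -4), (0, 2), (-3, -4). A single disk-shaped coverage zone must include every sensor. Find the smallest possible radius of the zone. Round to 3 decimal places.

4.610

The minimum enclosing circle of a finite set is fixed by two of the points (as a diameter) or three (as a circumcircle).
The farthest pair is (-4, 2)–(3, -4) with squared distance 85. The circle on this segment as diameter has centre (-0.5, -1) and r² = 85/4 = 21.25.
Check (-5, 0): distance² to centre = 21.25 ≤ 21.25, so it lies inside.
All remaining points lie in this disk, and no smaller disk contains both endpoints, so this is the minimum enclosing circle.
r = √(21.25) ≈ 4.610.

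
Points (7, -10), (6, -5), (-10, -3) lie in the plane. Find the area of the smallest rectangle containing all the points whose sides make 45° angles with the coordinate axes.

In coordinates u = x + y, v = x − y the rectangle is axis-aligned; the map (x,y)→(u,v) scales areas by 2.
u-values: -3, 1, -13; range = 1 − (-13) = 14.
v-values: 17, 11, -7; range = 17 − (-7) = 24.
Area = (14 × 24) / 2 = 168.

168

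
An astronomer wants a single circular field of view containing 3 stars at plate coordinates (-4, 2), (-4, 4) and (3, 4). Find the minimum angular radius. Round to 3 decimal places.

3.640

Call the three points A, B, C in the order given.
Side lengths²: AB² = 4, AC² = 53, BC² = 49.
Since AC² = 53 ≥ 49 + 4 = 53, the angle opposite AC is not acute, so the smallest enclosing circle has AC as diameter.
Centre = midpoint of AC = (-0.5, 3), r² = 53/4 = 13.25.
r = √(13.25) ≈ 3.640.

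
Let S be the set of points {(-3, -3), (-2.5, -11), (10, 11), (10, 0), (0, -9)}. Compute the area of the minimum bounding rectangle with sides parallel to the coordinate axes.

286

x ranges over [-3, 10], width 13.
y ranges over [-11, 11], height 22.
Area = 13 × 22 = 286.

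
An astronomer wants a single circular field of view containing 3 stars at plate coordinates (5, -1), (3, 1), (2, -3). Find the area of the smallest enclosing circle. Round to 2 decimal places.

13.89

Call the three points A, B, C in the order given.
Side lengths²: AB² = 8, AC² = 13, BC² = 17.
Since BC² = 17 < 13 + 8 = 21, the triangle is acute, so the smallest enclosing circle is the circumcircle.
Circumcentre = (2.9, -1.1), r² = 4.42.
Area = π·r² = π·4.42 ≈ 13.89.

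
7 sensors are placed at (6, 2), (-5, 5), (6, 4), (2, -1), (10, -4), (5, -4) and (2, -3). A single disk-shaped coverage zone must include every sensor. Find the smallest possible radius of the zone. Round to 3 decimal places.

By Welzl's lemma the MEC is supported by two points (diametrically opposite) or three points (on a circumcircle).
The farthest pair is (-5, 5)–(10, -4) with squared distance 306. The circle on this segment as diameter has centre (2.5, 0.5) and r² = 306/4 = 76.5.
Check (6, 2): distance² to centre = 14.5 ≤ 76.5, so it lies inside.
All remaining points lie in this disk, and no smaller disk contains both endpoints, so this is the minimum enclosing circle.
r = √(76.5) ≈ 8.746.

8.746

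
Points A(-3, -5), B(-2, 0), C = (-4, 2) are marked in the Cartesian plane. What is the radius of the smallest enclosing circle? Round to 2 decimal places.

3.54

Side lengths²: AB² = 26, AC² = 50, BC² = 8.
Since AC² = 50 ≥ 26 + 8 = 34, the angle opposite AC is not acute, so the smallest enclosing circle has AC as diameter.
Centre = midpoint of AC = (-3.5, -1.5), r² = 50/4 = 12.5.
r = √(12.5) ≈ 3.54.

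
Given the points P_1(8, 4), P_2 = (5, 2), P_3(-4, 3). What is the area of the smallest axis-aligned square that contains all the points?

The bounding box has width 12 and height 2.
An axis-aligned square enclosing the set must have side ≥ max(width, height).
So the minimum side is max(12, 2) = 12.
Area = 12² = 144.

144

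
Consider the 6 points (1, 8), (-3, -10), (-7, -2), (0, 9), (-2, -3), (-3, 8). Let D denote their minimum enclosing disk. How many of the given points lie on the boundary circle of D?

2

The farthest pair is (-3, -10)–(0, 9) with squared distance 370. The circle on this segment as diameter has centre (-1.5, -0.5) and r² = 370/4 = 92.5.
Check (1, 8): distance² to centre = 78.5 ≤ 92.5, so it lies inside.
All remaining points lie in this disk, and no smaller disk contains both endpoints, so this is the minimum enclosing circle.
The points at distance exactly r from the centre are (-3, -10), (0, 9) — 2 points.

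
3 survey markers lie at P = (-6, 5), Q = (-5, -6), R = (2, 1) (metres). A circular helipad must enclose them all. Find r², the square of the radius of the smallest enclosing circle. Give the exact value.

305/9

Side lengths²: PQ² = 122, PR² = 80, QR² = 98.
Since PQ² = 122 < 98 + 80 = 178, the triangle is acute, so the smallest enclosing circle is the circumcircle.
Circumcentre = (-11/3, -1/3), r² = 305/9.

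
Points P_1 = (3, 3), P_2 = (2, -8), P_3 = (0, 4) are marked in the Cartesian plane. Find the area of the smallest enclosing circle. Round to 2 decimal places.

Side lengths²: P_1P_2² = 122, P_1P_3² = 10, P_2P_3² = 148.
Since P_2P_3² = 148 ≥ 122 + 10 = 132, the angle opposite P_2P_3 is not acute, so the smallest enclosing circle has P_2P_3 as diameter.
Centre = midpoint of P_2P_3 = (1, -2), r² = 148/4 = 37.
Area = π·r² = π·37 ≈ 116.24.

116.24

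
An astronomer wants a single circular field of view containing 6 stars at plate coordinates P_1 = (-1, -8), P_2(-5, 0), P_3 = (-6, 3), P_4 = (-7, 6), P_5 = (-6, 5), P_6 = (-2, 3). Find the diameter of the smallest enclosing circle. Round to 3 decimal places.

15.232

The minimum enclosing circle of a finite set is fixed by two of the points (as a diameter) or three (as a circumcircle).
The farthest pair is P_1–P_4 with squared distance 232. The circle on this segment as diameter has centre (-4, -1) and r² = 232/4 = 58.
Check P_2: distance² to centre = 2 ≤ 58, so it lies inside.
All remaining points lie in this disk, and no smaller disk contains both endpoints, so this is the minimum enclosing circle.
Diameter = 2r = 2√58 ≈ 15.232.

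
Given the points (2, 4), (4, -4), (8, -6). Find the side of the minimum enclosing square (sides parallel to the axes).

The bounding box has width 6 and height 10.
An axis-aligned square enclosing the set must have side ≥ max(width, height).
So the minimum side is max(6, 10) = 10.

10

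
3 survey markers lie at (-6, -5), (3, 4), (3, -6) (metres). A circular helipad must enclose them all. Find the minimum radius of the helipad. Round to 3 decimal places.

Call the three points A, B, C in the order given.
Side lengths²: AB² = 162, AC² = 82, BC² = 100.
Since AB² = 162 < 100 + 82 = 182, the triangle is acute, so the smallest enclosing circle is the circumcircle.
Circumcentre = (-1, -1), r² = 41.
r = √41 ≈ 6.403.

6.403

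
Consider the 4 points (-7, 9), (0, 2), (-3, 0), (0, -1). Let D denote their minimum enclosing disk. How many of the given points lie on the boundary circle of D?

2

The farthest pair is (-7, 9)–(0, -1) with squared distance 149. The circle on this segment as diameter has centre (-3.5, 4) and r² = 149/4 = 37.25.
Check (0, 2): distance² to centre = 16.25 ≤ 37.25, so it lies inside.
All remaining points lie in this disk, and no smaller disk contains both endpoints, so this is the minimum enclosing circle.
The points at distance exactly r from the centre are (-7, 9), (0, -1) — 2 points.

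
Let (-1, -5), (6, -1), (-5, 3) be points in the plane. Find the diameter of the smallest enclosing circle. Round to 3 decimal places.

Call the three points A, B, C in the order given.
Side lengths²: AB² = 65, AC² = 80, BC² = 137.
Since BC² = 137 < 80 + 65 = 145, the triangle is acute, so the smallest enclosing circle is the circumcircle.
Circumcentre = (7/18, 25/36), r² = 44525/1296.
Diameter = 2r = 2√(44525/1296) ≈ 11.723.

11.723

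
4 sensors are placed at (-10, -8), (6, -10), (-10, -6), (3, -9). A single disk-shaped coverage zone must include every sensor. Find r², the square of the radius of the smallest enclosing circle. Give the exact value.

68

The farthest pair is (6, -10)–(-10, -6) with squared distance 272. The circle on this segment as diameter has centre (-2, -8) and r² = 272/4 = 68.
Check (-10, -8): distance² to centre = 64 ≤ 68, so it lies inside.
All remaining points lie in this disk, and no smaller disk contains both endpoints, so this is the minimum enclosing circle.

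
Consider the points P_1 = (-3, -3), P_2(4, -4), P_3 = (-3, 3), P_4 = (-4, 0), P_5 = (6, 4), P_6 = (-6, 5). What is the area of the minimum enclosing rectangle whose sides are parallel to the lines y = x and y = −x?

152

In coordinates u = x + y, v = x − y the rectangle is axis-aligned; the map (x,y)→(u,v) scales areas by 2.
u-values: -6, 0, 0, -4, 10, -1; range = 10 − (-6) = 16.
v-values: 0, 8, -6, -4, 2, -11; range = 8 − (-11) = 19.
Area = (16 × 19) / 2 = 152.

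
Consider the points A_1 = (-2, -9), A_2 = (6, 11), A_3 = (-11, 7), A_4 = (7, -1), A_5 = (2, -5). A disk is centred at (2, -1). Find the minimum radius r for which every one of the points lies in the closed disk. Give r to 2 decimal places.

15.26

The required radius is the distance from (2, -1) to the farthest point.
Squared distances: 80, 160, 233, 25, 16.
Maximum is 233, attained at A_3.
r = √233 ≈ 15.26.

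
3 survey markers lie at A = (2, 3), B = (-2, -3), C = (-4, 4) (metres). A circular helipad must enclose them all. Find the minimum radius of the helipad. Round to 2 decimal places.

Side lengths²: AB² = 52, AC² = 37, BC² = 53.
Since BC² = 53 < 52 + 37 = 89, the triangle is acute, so the smallest enclosing circle is the circumcircle.
Circumcentre = (-1.425, 0.95), r² = 15.933125.
r = √(15.933125) ≈ 3.99.

3.99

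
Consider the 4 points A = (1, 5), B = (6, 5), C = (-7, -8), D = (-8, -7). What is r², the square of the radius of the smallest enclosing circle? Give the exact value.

A smallest enclosing disk is always determined by at most three of the input points on its boundary.
The farthest pair is B–D with squared distance 340. The circle on this segment as diameter has centre (-1, -1) and r² = 340/4 = 85.
Check A: distance² to centre = 40 ≤ 85, so it lies inside.
All remaining points lie in this disk, and no smaller disk contains both endpoints, so this is the minimum enclosing circle.

85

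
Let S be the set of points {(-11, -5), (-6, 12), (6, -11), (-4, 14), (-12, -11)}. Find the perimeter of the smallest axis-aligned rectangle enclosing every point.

86

Width = max x − min x = 6 − (-12) = 18.
Height = max y − min y = 14 − (-11) = 25.
Perimeter = 2(18 + 25) = 86.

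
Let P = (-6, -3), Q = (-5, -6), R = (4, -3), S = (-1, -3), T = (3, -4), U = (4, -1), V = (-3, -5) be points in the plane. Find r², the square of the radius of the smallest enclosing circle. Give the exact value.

26.9140625

By Welzl's lemma the MEC is supported by two points (diametrically opposite) or three points (on a circumcircle).
The minimum enclosing circle is determined by three boundary points: P, Q, U.
Their circumcentre is (-0.8125, -2.9375) with r² = 26.9140625.
The farthest remaining point R is at distance² 23.1640625 ≤ 26.9140625.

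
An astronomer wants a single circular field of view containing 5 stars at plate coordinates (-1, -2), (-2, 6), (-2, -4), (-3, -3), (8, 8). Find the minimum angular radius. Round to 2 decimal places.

7.81

A smallest enclosing disk is always determined by at most three of the input points on its boundary.
The farthest pair is (-2, -4)–(8, 8) with squared distance 244. The circle on this segment as diameter has centre (3, 2) and r² = 244/4 = 61.
Check (-1, -2): distance² to centre = 32 ≤ 61, so it lies inside.
All remaining points lie in this disk, and no smaller disk contains both endpoints, so this is the minimum enclosing circle.
r = √61 ≈ 7.81.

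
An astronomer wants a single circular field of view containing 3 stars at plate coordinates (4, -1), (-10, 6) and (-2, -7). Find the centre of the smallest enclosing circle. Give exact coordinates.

(-23/6, 5/6)

Call the three points A, B, C in the order given.
Side lengths²: AB² = 245, AC² = 72, BC² = 233.
Since AB² = 245 < 233 + 72 = 305, the triangle is acute, so the smallest enclosing circle is the circumcircle.
Circumcentre = (-23/6, 5/6), r² = 1165/18.
Centre = (-23/6, 5/6).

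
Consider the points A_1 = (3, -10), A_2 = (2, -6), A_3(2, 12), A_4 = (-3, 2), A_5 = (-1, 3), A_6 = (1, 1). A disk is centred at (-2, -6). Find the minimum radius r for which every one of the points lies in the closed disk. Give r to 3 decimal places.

18.439

The required radius is the distance from (-2, -6) to the farthest point.
Squared distances: 41, 16, 340, 65, 82, 58.
Maximum is 340, attained at A_3.
r = √340 ≈ 18.439.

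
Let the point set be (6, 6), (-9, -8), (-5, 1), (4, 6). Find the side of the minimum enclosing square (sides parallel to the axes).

The bounding box has width 15 and height 14.
An axis-aligned square enclosing the set must have side ≥ max(width, height).
So the minimum side is max(15, 14) = 15.

15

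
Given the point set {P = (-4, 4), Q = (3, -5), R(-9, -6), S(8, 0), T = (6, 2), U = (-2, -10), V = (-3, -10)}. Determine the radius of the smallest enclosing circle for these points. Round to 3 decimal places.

9.014

A smallest enclosing disk is always determined by at most three of the input points on its boundary.
The farthest pair is R–S with squared distance 325. The circle on this segment as diameter has centre (-0.5, -3) and r² = 325/4 = 81.25.
Check P: distance² to centre = 61.25 ≤ 81.25, so it lies inside.
All remaining points lie in this disk, and no smaller disk contains both endpoints, so this is the minimum enclosing circle.
r = √(81.25) ≈ 9.014.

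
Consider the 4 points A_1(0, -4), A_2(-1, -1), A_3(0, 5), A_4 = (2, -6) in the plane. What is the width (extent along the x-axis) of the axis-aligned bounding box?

3

max x = 2, min x = -1, so width = 3.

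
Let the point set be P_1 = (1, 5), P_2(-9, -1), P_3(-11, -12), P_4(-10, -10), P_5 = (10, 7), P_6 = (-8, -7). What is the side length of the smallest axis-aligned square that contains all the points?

The bounding box has width 21 and height 19.
An axis-aligned square enclosing the set must have side ≥ max(width, height).
So the minimum side is max(21, 19) = 21.

21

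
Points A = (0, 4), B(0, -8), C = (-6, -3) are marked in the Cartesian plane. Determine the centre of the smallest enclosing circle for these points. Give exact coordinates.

Side lengths²: AB² = 144, AC² = 85, BC² = 61.
Since AB² = 144 < 85 + 61 = 146, the triangle is acute, so the smallest enclosing circle is the circumcircle.
Circumcentre = (-1/12, -2), r² = 5185/144.
Centre = (-1/12, -2).

(-1/12, -2)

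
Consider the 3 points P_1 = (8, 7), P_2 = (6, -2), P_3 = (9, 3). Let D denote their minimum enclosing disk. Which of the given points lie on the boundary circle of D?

P_1, P_2

Side lengths²: P_1P_2² = 85, P_1P_3² = 17, P_2P_3² = 34.
Since P_1P_2² = 85 ≥ 34 + 17 = 51, the angle opposite P_1P_2 is not acute, so the smallest enclosing circle has P_1P_2 as diameter.
Centre = midpoint of P_1P_2 = (7, 2.5), r² = 85/4 = 21.25.
The points at distance exactly r from the centre are P_1, P_2 — 2 points.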